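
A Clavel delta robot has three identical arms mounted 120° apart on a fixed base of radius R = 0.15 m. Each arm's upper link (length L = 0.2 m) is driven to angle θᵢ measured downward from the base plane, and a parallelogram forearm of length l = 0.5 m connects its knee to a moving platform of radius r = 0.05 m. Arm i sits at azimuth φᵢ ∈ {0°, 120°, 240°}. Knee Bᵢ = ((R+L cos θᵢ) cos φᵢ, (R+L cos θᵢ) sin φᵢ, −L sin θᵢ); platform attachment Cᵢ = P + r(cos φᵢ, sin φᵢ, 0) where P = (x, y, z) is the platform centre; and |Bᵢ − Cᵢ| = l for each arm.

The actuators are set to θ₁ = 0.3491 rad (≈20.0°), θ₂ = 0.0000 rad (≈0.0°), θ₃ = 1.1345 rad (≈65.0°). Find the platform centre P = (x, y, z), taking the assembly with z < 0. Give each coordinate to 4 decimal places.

(0.0639, 0.2312, -0.4510)

S1 = (0.2879·cos0.0°, 0.2879·sin0.0°, -0.0684) = (0.2879, 0.0000, -0.0684)
S2 = (0.3000·cos120.0°, 0.3000·sin120.0°, 0.0000) = (-0.1500, 0.2598, 0.0000)
S3 = (0.1845·cos240.0°, 0.1845·sin240.0°, -0.1813) = (-0.0923, -0.1598, -0.1813)
subtract pairs → two planes through P
[-0.8759 0.5196 0.1368]·P = 0.0024;  [-0.7604 -0.3196 -0.2257]·P = -0.0207
det = 0.6750;  x = 0.0148+-0.1090z,  y = 0.0296+-0.4470z
into |P−S₁|² = l²: 1.2117z² + 0.1699z + -0.1698 = 0;  Δ = 0.8520;  z = -0.4510 or 0.3108 → z<0 root = -0.4510
x = 0.0639, y = 0.2312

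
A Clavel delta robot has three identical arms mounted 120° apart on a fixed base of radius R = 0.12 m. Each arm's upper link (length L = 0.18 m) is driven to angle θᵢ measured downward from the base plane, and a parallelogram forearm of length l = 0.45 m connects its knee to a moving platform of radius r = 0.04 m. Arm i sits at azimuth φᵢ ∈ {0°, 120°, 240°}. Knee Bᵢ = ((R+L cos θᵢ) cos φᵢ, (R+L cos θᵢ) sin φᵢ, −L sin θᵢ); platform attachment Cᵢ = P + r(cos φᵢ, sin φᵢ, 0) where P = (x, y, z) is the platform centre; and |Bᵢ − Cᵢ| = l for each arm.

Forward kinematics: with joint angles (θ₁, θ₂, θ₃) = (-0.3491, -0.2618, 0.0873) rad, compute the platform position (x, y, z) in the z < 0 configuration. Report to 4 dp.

O1 = (0.2491·cos0.0°, 0.2491·sin0.0°, 0.0616) = (0.2491, 0.0000, 0.0616)
O2 = (0.2539·cos120.0°, 0.2539·sin120.0°, 0.0466) = (-0.1269, 0.2199, 0.0466)
O3 = (0.2593·cos240.0°, 0.2593·sin240.0°, -0.0157) = (-0.1297, -0.2246, -0.0157)
subtract pairs → two planes through P
plane₁₂: -0.7522x+0.4397y+-0.0300z = 0.0008
det = 0.6709;  x = -0.0016+-0.1213z,  y = -0.0010+-0.1394z
into |P−O₁|² = l²: 1.0342z² + -0.0620z + -0.1359 = 0;  Δ = 0.5658;  z = -0.3337 or 0.3937 → z<0 root = -0.3337
x = 0.0389, y = 0.0455

(0.0389, 0.0455, -0.3337)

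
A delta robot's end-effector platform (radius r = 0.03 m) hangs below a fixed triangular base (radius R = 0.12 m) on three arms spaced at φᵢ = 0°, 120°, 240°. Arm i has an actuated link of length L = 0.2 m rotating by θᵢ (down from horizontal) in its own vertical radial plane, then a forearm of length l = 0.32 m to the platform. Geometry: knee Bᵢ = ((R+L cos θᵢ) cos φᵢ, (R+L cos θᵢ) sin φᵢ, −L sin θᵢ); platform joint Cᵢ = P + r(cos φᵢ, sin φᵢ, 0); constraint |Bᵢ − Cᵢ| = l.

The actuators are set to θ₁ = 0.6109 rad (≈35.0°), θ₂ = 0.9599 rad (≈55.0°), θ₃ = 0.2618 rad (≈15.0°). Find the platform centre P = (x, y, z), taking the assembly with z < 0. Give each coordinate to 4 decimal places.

(0.0055, -0.0949, -0.2929)

centre 1 = (0.2538·cos0.0°, 0.2538·sin0.0°, -0.1147) = (0.2538, 0.0000, -0.1147)
arm 2 at φ=120.0°: (R−r)+L cos θ2 = 0.2047;  centre 2 = (-0.1024, 0.1773, -0.1638)
arm 3 at φ=240.0°: (R−r)+L cos θ3 = 0.2832;  centre 3 = (-0.1416, -0.2452, -0.0518)
|centre ₂|²−|centre ₁|² = -0.0088;  |centre ₃|²−|centre ₁|² = 0.0053
linear system: -0.7124x+0.3546y = -0.0088−-0.0982z; -0.7908x+-0.4905y = 0.0053−0.1259z
Cramer: x(z) = 0.0039-0.0056z;  y(z) = -0.0171+0.2657z
into |P−centre ₁|² = l²: 1.0706z² + 0.2232z + -0.0265 = 0;  Δ = 0.1632;  z = -0.2929 or 0.0845 → z<0 root = -0.2929
x = 0.0055, y = -0.0949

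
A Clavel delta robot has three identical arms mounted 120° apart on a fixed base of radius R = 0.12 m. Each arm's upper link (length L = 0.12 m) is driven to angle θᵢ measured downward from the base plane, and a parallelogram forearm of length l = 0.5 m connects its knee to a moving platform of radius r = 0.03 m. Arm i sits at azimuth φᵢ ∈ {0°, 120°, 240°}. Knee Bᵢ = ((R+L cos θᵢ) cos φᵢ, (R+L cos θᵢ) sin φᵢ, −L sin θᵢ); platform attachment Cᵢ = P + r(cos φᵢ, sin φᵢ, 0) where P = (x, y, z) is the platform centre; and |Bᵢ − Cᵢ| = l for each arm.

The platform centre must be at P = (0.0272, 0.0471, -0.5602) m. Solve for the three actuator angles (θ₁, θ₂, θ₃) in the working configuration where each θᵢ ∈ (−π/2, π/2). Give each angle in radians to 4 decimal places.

θ₁ = 0.7852, θ₂ = 0.7852, θ₃ = 1.0468

rotate P by −φ1: (0.0272, 0.0471, -0.5602)
  A cos θ + B sin θ = C:  0.0628·cos θ + -0.5602·sin θ = -0.3516
  θ1 = atan2(B,A) + arccos(C/0.5637) = 0.7852
arm 2 (φ=120.0°): x'=0.0272, y'=-0.0471
  A cos θ + B sin θ = C:  0.0628·cos θ + -0.5602·sin θ = -0.3516
  θ2 = atan2(B,A) + arccos(C/0.5637) = 0.7852
φ3=240.0° → target in arm frame (-0.0544, 0.0000)
  A=0.1444, B=-0.5602, C=(l²−L²−A²−y'²−z²)/(2L)=-0.4128
  γ=atan2(-0.5602,0.1444)=-1.3185;  ψ=arccos(-0.7136)=2.3654;  θ3=γ+ψ≈1.0468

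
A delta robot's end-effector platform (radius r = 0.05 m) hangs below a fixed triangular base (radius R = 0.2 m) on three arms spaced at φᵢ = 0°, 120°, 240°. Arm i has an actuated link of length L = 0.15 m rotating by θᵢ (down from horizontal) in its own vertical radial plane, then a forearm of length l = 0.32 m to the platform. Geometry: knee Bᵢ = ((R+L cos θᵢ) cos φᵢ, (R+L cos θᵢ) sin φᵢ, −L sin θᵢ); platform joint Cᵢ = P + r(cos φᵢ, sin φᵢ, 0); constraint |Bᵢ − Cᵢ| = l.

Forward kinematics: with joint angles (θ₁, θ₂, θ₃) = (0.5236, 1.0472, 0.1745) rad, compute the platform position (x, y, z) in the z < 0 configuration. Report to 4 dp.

arm 1 at φ=0.0°: ρ1 = 0.2799;  S1 = (0.2799, 0.0000, -0.0750)
arm 2 at φ=120.0°: ρ2 = 0.2250;  S2 = (-0.1125, 0.1949, -0.1299)
S3 = (0.2977·cos240.0°, 0.2977·sin240.0°, -0.0260) = (-0.1489, -0.2578, -0.0260)
eliminate P² terms by subtracting sphere 1 from 2 and 3
[-0.7848 0.3897 -0.1098]·P = -0.0165;  [-0.8575 -0.5157 0.0979]·P = 0.0053
det = 0.7389;  x = 0.0087+-0.0250z,  y = -0.0248+0.2314z
into |P−S₁|² = l²: 1.0542z² + 0.1521z + -0.0226 = 0;  Δ = 0.1184;  z = -0.2353 or 0.0911 → z<0 root = -0.2353
x = 0.0146, y = -0.0793

(0.0146, -0.0793, -0.2353)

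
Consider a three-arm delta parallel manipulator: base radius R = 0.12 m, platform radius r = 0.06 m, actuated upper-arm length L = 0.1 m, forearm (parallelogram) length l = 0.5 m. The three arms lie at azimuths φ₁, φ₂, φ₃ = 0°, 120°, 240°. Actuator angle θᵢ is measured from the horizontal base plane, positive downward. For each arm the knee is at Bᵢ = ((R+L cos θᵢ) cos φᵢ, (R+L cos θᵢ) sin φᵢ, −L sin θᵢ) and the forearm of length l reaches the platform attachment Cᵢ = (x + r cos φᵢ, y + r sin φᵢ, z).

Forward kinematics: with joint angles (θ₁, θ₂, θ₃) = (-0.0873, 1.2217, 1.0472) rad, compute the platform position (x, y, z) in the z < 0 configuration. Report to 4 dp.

φ1=0.0°: virtual centre (0.1596, 0.0000, 0.0087), radius l
centre 2 = (0.0942·cos120.0°, 0.0942·sin120.0°, -0.0940) = (-0.0471, 0.0816, -0.0940)
centre 3 = (0.1100·cos240.0°, 0.1100·sin240.0°, -0.0866) = (-0.0550, -0.0953, -0.0866)
eliminate P² terms by subtracting sphere 1 from 2 and 3
[-0.4134 0.1632 -0.2054]·P = -0.0078;  [-0.4292 -0.1905 -0.1906]·P = -0.0060
det = 0.1488;  x = 0.0166+-0.4720z,  y = -0.0061+0.0627z
sphere 1 gives Az²+Bz+C=0 with A=1.2267, B=0.1168, C=-0.2294;  B²−4AC=1.1394;  roots -0.4827, 0.3875;  negative root z = -0.4827
x = 0.2444, y = -0.0364

(0.2444, -0.0364, -0.4827)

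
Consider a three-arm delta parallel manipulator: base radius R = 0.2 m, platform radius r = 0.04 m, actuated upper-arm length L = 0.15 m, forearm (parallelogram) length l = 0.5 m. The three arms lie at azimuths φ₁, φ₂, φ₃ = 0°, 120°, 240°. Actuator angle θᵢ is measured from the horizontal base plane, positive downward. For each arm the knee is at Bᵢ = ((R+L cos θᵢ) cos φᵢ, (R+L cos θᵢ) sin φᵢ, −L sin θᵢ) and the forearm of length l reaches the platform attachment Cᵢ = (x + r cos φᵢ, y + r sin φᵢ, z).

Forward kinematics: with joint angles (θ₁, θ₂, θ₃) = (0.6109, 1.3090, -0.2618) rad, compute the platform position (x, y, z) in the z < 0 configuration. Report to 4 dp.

(0.0020, -0.2223, -0.4349)

O1 = (0.2829·cos0.0°, 0.2829·sin0.0°, -0.0860) = (0.2829, 0.0000, -0.0860)
arm 2 at φ=120.0°: (R−r)+L cos θ2 = 0.1988;  O2 = (-0.0994, 0.1722, -0.1449)
φ3=240.0°: virtual centre (-0.1524, -0.2640, 0.0388), radius l
|O₂|²−|O₁|² = -0.0269;  |O₃|²−|O₁|² = 0.0070
[-0.7646 0.3444 -0.1177]·P = -0.0269;  [-0.8706 -0.5281 0.2497]·P = 0.0070
det = 0.7036;  x = 0.0167+0.0339z,  y = -0.0409+0.4170z
into |P−O₁|² = l²: 1.1751z² + 0.1199z + -0.1701 = 0;  Δ = 0.8139;  z = -0.4349 or 0.3329 → z<0 root = -0.4349
x = 0.0020, y = -0.2223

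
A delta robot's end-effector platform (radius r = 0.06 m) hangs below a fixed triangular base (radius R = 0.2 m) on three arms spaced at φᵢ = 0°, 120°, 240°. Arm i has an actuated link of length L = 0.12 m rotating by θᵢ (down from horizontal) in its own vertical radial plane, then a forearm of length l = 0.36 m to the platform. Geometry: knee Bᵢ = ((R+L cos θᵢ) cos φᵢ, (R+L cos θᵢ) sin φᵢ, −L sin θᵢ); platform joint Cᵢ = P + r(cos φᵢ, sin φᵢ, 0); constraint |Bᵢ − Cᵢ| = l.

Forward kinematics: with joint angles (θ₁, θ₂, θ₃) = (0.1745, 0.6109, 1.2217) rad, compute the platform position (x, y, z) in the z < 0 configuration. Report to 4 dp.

arm 1 at φ=0.0°: (R−r)+L cos θ1 = 0.2582;  S1 = (0.2582, 0.0000, -0.0208)
arm 2 at φ=120.0°: (R−r)+L cos θ2 = 0.2383;  S2 = (-0.1191, 0.2064, -0.0688)
arm 3 at φ=240.0°: (R−r)+L cos θ3 = 0.1810;  S3 = (-0.0905, -0.1568, -0.1128)
|S₂|²−|S₁|² = -0.0056;  |S₃|²−|S₁|² = -0.0216
linear system: -0.7547x+0.4127y = -0.0056−-0.0960z; -0.6974x+-0.3136y = -0.0216−-0.1839z
det = 0.5245;  x = 0.0203+-0.2021z,  y = 0.0237+-0.1369z
sphere 1 gives Az²+Bz+C=0 with A=1.0596, B=0.1313, C=-0.0720;  B²−4AC=0.3225;  roots -0.3300, 0.2060;  negative root z = -0.3300
x = 0.0870, y = 0.0688

(0.0870, 0.0688, -0.3300)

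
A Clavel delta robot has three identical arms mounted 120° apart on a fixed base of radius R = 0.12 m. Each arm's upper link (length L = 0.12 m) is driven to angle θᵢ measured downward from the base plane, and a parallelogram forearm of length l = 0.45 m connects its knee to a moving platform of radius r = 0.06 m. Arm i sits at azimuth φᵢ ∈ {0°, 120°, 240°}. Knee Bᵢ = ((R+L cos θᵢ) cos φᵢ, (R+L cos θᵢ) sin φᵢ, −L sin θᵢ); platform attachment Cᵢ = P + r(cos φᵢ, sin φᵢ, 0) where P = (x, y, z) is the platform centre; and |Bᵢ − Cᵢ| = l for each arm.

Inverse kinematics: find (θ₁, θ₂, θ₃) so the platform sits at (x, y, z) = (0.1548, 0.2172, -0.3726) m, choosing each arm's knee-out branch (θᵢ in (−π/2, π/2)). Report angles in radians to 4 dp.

θ₁ = -0.1744, θ₂ = 0.0002, θ₃ = 1.2219

φ1=0.0° → target in arm frame (0.1548, 0.2172)
  A cos θ + B sin θ = C:  -0.0948·cos θ + -0.3726·sin θ = -0.0287
  θ1 = atan2(B,A) + arccos(C/0.3845) = -0.1744
φ2=120.0° → target in arm frame (0.1107, -0.2427)
  e−x'=-0.0507;  (l²−L²−(e−x')²−y'²−z²)/2L = -0.0508
  γ=atan2(-0.3726,-0.0507)=-1.7060;  ψ=arccos(-0.1350)=1.7062;  θ2=γ+ψ≈0.0002
φ3=240.0° → target in arm frame (-0.2655, 0.0255)
  e−x'=0.3255;  (l²−L²−(e−x')²−y'²−z²)/2L = -0.2389
  θ3 = atan2(B,A) + arccos(C/0.4948) = 1.2219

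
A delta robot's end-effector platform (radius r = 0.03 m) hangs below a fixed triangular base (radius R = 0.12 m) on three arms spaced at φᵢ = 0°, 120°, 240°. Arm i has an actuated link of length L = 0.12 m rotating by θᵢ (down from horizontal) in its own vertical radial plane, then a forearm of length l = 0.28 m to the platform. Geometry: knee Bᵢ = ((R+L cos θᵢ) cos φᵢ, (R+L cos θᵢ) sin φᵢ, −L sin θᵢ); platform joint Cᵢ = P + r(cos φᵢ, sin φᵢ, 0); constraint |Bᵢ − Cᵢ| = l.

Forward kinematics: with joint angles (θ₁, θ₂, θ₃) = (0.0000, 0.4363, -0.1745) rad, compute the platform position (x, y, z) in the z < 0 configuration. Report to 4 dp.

φ1=0.0°: virtual centre (0.2100, 0.0000, 0.0000), radius l
arm 2 at φ=120.0°: (R−r)+L cos θ2 = 0.1988;  S2 = (-0.0994, 0.1721, -0.0507)
φ3=240.0°: virtual centre (-0.1041, -0.1803, 0.0208), radius l
eliminate P² terms by subtracting sphere 1 from 2 and 3
plane₁₂: -0.6188x+0.3443y+-0.1014z = -0.0020
Cramer: x(z) = 0.0019-0.0506z;  y(z) = -0.0024+0.2037z
quadratic in z: (1.0440)z²+(0.0201)z+(-0.0351)=0, √Δ=0.3834 → z ∈ {-0.1932, 0.1740}; z = -0.1932 (taking z<0)
x = 0.0117, y = -0.0418

(0.0117, -0.0418, -0.1932)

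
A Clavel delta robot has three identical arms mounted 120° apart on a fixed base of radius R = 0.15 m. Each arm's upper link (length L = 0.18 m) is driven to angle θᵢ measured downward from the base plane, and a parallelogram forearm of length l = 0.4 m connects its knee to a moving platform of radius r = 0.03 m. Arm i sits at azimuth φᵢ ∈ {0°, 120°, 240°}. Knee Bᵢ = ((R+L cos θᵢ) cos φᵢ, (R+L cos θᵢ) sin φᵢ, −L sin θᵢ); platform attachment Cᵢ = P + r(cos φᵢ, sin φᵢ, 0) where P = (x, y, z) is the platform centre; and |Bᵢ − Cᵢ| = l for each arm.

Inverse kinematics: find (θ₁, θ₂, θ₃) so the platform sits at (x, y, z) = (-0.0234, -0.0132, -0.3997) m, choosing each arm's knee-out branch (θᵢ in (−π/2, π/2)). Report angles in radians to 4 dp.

rotate P by −φ1: (-0.0234, -0.0132, -0.3997)
  A=0.1434, B=-0.3997, C=(l²−L²−A²−y'²−z²)/(2L)=-0.1469
  γ=atan2(-0.3997,0.1434)=-1.2263;  ψ=arccos(-0.3460)=1.9241;  θ1=γ+ψ≈0.6978
φ2=120.0° → target in arm frame (0.0003, 0.0269)
  e−x'=0.1197;  (l²−L²−(e−x')²−y'²−z²)/2L = -0.1312
  γ=atan2(-0.3997,0.1197)=-1.2797;  ψ=arccos(-0.3143)=1.8906;  θ2=γ+ψ≈0.6108
φ3=240.0° → target in arm frame (0.0231, -0.0137)
  e−x'=0.0969;  (l²−L²−(e−x')²−y'²−z²)/2L = -0.1159
  γ=atan2(-0.3997,0.0969)=-1.3330;  ψ=arccos(-0.2819)=1.8565;  θ3=γ+ψ≈0.5235

θ₁ = 0.6978, θ₂ = 0.6108, θ₃ = 0.5235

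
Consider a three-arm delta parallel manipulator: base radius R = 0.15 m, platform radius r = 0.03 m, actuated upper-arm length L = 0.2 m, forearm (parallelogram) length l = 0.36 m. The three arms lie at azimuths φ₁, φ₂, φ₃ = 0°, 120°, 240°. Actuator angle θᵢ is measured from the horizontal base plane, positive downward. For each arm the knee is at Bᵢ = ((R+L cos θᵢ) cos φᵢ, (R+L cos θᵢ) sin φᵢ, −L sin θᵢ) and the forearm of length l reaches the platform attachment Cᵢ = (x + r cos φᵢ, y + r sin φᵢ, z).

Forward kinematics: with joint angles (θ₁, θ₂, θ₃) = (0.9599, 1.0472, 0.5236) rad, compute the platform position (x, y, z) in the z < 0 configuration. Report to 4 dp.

φ1=0.0°: virtual centre (0.2347, 0.0000, -0.1638), radius l
O2 = (0.2200·cos120.0°, 0.2200·sin120.0°, -0.1732) = (-0.1100, 0.1905, -0.1732)
O3 = (0.2932·cos240.0°, 0.2932·sin240.0°, -0.1000) = (-0.1466, -0.2539, -0.1000)
eliminate P² terms by subtracting sphere 1 from 2 and 3
linear system: -0.6894x+0.3811y = -0.0035−-0.0188z; -0.7626x+-0.5078y = 0.0140−0.1277z
Cramer: x(z) = -0.0055+0.0610z;  y(z) = -0.0193+0.1597z
quadratic in z: (1.0292)z²+(0.2922)z+(-0.0447)=0, √Δ=0.5189 → z ∈ {-0.3940, 0.1101}; z = -0.3940 (taking z<0)
x = -0.0296, y = -0.0822

(-0.0296, -0.0822, -0.3940)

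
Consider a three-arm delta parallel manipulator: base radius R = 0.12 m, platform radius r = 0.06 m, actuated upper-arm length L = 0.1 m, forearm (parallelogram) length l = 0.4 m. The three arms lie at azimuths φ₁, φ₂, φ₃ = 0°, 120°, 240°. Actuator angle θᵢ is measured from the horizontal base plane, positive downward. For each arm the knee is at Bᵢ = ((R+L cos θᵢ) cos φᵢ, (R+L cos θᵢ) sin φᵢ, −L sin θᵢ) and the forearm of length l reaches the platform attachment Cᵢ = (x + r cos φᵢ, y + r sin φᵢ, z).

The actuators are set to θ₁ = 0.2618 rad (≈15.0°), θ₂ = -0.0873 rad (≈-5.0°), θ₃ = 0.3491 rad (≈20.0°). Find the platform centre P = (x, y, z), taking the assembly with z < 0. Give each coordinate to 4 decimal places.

(-0.0206, 0.0610, -0.3793)

O1 = (0.1566·cos0.0°, 0.1566·sin0.0°, -0.0259) = (0.1566, 0.0000, -0.0259)
φ2=120.0°: virtual centre (-0.0798, 0.1382, 0.0087), radius l
arm 3 at φ=240.0°: e+L cos θ3 = 0.1540;  O3 = (-0.0770, -0.1333, -0.0342)
subtract pairs → two planes through P
linear system: -0.4728x+0.2765y = 0.0004−0.0692z; -0.4672x+-0.2667y = -0.0003−-0.0166z
det = 0.2552;  x = 0.0000+0.0543z,  y = 0.0012+-0.1575z
sphere 1 gives Az²+Bz+C=0 with A=1.0277, B=0.0344, C=-0.1348;  B²−4AC=0.5553;  roots -0.3793, 0.3458;  negative root z = -0.3793
x = -0.0206, y = 0.0610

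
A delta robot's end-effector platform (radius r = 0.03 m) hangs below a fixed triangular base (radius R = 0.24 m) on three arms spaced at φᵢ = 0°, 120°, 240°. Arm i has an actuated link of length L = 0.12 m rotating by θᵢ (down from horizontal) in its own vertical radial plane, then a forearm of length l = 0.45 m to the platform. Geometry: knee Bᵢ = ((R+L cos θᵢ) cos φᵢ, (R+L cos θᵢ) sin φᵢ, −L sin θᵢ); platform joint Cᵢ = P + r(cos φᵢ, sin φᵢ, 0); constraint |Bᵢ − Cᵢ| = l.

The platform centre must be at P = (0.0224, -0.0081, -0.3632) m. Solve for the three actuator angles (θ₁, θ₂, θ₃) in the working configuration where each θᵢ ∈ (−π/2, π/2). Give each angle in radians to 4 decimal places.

rotate P by −φ1: (0.0224, -0.0081, -0.3632)
  A cos θ + B sin θ = C:  0.1876·cos θ + -0.3632·sin θ = 0.0872
  θ1 = atan2(B,A) + arccos(C/0.4088) = 0.2618
rotate P by −φ2: (-0.0182, -0.0153, -0.3632)
  A cos θ + B sin θ = C:  0.2282·cos θ + -0.3632·sin θ = 0.0161
  √(A²+B²)=0.4289;  θ2 = -1.0098+1.5332 ≈ 0.5234
arm 3 (φ=240.0°): x'=-0.0042, y'=0.0234
  A cos θ + B sin θ = C:  0.2142·cos θ + -0.3632·sin θ = 0.0407
  √(A²+B²)=0.4217;  θ3 = -1.0380+1.4742 ≈ 0.4362

θ₁ = 0.2618, θ₂ = 0.5234, θ₃ = 0.4362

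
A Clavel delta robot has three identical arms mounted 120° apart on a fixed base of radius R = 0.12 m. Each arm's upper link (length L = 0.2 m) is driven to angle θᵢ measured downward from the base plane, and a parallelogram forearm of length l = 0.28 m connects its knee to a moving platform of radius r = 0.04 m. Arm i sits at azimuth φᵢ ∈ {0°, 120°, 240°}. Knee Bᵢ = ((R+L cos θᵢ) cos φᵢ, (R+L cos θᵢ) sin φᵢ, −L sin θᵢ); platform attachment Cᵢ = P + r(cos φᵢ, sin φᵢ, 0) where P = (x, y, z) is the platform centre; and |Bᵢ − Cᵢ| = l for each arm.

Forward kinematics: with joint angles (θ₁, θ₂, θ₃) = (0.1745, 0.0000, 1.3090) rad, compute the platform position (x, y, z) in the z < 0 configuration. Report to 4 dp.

arm 1 at φ=0.0°: ρ1 = 0.2770;  O1 = (0.2770, 0.0000, -0.0347)
O2 = (0.2800·cos120.0°, 0.2800·sin120.0°, 0.0000) = (-0.1400, 0.2425, 0.0000)
arm 3 at φ=240.0°: ρ3 = 0.1318;  O3 = (-0.0659, -0.1141, -0.1932)
eliminate P² terms by subtracting sphere 1 from 2 and 3
plane₁₂: -0.8339x+0.4850y+0.0694z = 0.0005
Cramer: x(z) = 0.0213-0.2636z;  y(z) = 0.0377-0.5965z
quadratic in z: (1.4254)z²+(0.1593)z+(-0.0104)=0, √Δ=0.2913 → z ∈ {-0.1580, 0.0463}; z = -0.1580 (taking z<0)
x = 0.0630, y = 0.1320

(0.0630, 0.1320, -0.1580)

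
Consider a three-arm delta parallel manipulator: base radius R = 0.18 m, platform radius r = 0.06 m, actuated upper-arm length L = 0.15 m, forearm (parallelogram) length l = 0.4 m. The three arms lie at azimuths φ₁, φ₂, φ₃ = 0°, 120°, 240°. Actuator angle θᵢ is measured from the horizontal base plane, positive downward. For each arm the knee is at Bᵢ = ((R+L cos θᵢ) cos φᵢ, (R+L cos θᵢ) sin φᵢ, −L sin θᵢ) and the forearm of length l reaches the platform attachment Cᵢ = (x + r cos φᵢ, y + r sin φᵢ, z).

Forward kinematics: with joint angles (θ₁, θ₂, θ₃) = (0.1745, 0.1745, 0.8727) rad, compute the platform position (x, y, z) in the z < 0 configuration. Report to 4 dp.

arm 1 at φ=0.0°: (R−r)+L cos θ1 = 0.2677;  S1 = (0.2677, 0.0000, -0.0260)
arm 2 at φ=120.0°: (R−r)+L cos θ2 = 0.2677;  S2 = (-0.1339, 0.2319, -0.0260)
φ3=240.0°: virtual centre (-0.1082, -0.1874, -0.1149), radius l
subtract pairs → two planes through P
[-0.8032 0.4637 0.0000]·P = 0.0000;  [-0.7519 -0.3748 -0.1777]·P = -0.0123
det = 0.6497;  x = 0.0088+-0.1269z,  y = 0.0152+-0.2197z
sphere 1 gives Az²+Bz+C=0 with A=1.0644, B=0.1111, C=-0.0920;  B²−4AC=0.4042;  roots -0.3509, 0.2465;  negative root z = -0.3509
x = 0.0533, y = 0.0923

(0.0533, 0.0923, -0.3509)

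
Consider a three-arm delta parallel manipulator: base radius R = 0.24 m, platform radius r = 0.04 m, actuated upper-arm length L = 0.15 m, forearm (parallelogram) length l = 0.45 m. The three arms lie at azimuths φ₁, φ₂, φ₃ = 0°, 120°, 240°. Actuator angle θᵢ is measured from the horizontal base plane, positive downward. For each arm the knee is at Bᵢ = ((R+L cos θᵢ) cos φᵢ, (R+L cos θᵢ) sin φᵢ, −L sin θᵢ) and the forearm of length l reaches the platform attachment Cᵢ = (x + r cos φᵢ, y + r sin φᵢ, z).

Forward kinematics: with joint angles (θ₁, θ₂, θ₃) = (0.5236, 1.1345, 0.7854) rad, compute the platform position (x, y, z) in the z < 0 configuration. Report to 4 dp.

S1 = (0.3299·cos0.0°, 0.3299·sin0.0°, -0.0750) = (0.3299, 0.0000, -0.0750)
φ2=120.0°: virtual centre (-0.1317, 0.2281, -0.1359), radius l
arm 3 at φ=240.0°: e+L cos θ3 = 0.3061;  S3 = (-0.1530, -0.2651, -0.1061)
|S₂|²−|S₁|² = -0.0266;  |S₃|²−|S₁|² = -0.0095
[-0.9232 0.4562 -0.1219]·P = -0.0266;  [-0.9659 -0.5301 -0.0621]·P = -0.0095
det = 0.9300;  x = 0.0198+-0.1000z,  y = -0.0182+0.0649z
into |P−S₁|² = l²: 1.0142z² + 0.2096z + -0.1004 = 0;  Δ = 0.4513;  z = -0.4345 or 0.2278 → z<0 root = -0.4345
x = 0.0633, y = -0.0464

(0.0633, -0.0464, -0.4345)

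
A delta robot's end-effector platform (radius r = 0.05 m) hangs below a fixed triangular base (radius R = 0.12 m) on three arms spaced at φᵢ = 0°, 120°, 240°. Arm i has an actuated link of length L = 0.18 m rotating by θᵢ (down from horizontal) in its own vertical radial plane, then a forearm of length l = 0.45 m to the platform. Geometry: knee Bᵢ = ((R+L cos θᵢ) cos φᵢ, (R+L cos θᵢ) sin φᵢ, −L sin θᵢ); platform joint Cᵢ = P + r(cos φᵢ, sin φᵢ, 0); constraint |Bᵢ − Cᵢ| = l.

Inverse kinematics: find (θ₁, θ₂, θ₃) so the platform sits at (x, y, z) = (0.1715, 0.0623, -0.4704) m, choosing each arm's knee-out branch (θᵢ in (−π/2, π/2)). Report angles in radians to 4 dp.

θ₁ = 0.1743, θ₂ = 0.7853, θ₃ = 1.0473

rotate P by −φ1: (0.1715, 0.0623, -0.4704)
  e−x'=-0.1015;  (l²−L²−(e−x')²−y'²−z²)/2L = -0.1816
  √(A²+B²)=0.4812;  θ1 = -1.7833+1.9576 ≈ 0.1743
rotate P by −φ2: (-0.0318, -0.1797, -0.4704)
  e−x'=0.1018;  (l²−L²−(e−x')²−y'²−z²)/2L = -0.2606
  θ2 = atan2(B,A) + arccos(C/0.4813) = 0.7853
φ3=240.0° → target in arm frame (-0.1397, 0.1174)
  e−x'=0.2097;  (l²−L²−(e−x')²−y'²−z²)/2L = -0.3026
  γ=atan2(-0.4704,0.2097)=-1.1514;  ψ=arccos(-0.5875)=2.1988;  θ3=γ+ψ≈1.0473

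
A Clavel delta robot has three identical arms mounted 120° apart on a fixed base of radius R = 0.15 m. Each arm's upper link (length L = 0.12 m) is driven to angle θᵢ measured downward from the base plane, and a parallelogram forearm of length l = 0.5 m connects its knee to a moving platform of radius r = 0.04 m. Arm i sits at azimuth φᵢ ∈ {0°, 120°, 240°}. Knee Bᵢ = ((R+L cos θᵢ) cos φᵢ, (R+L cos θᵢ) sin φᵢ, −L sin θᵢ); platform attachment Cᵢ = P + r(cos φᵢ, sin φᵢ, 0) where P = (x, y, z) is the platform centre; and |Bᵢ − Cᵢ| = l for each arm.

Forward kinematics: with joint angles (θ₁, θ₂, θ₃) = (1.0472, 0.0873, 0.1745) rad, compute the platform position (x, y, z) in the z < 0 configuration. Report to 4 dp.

(-0.1690, 0.0124, -0.4713)

arm 1 at φ=0.0°: ρ1 = 0.1700;  O1 = (0.1700, 0.0000, -0.1039)
φ2=120.0°: virtual centre (-0.1148, 0.1988, -0.0105), radius l
arm 3 at φ=240.0°: ρ3 = 0.2282;  O3 = (-0.1141, -0.1976, -0.0208)
subtract pairs → two planes through P
plane₁₂: -0.5695x+0.3976y+0.1869z = 0.0131
det = 0.4510;  x = -0.0228+0.3103z,  y = 0.0003+-0.0256z
sphere 1 gives Az²+Bz+C=0 with A=1.0969, B=0.0882, C=-0.2020;  B²−4AC=0.8943;  roots -0.4713, 0.3908;  negative root z = -0.4713
x = -0.1690, y = 0.0124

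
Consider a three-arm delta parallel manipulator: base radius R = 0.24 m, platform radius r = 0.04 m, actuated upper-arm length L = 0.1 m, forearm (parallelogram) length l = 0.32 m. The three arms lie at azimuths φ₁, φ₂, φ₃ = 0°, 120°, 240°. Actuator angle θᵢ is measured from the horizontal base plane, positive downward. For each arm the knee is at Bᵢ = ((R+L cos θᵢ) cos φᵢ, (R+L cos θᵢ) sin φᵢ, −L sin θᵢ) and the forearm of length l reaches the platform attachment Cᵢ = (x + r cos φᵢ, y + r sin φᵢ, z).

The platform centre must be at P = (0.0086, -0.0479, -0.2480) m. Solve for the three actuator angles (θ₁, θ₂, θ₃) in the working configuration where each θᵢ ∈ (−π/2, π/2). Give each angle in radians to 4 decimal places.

θ₁ = 0.7858, θ₂ = 1.2216, θ₃ = 0.5236

rotate P by −φ1: (0.0086, -0.0479, -0.2480)
  A cos θ + B sin θ = C:  0.1914·cos θ + -0.2480·sin θ = -0.0402
  θ1 = atan2(B,A) + arccos(C/0.3133) = 0.7858
φ2=120.0° → target in arm frame (-0.0458, 0.0165)
  e−x'=0.2458;  (l²−L²−(e−x')²−y'²−z²)/2L = -0.1489
  √(A²+B²)=0.3492;  θ2 = -0.7899+2.0114 ≈ 1.2216
φ3=240.0° → target in arm frame (0.0372, 0.0314)
  A cos θ + B sin θ = C:  0.1628·cos θ + -0.2480·sin θ = 0.0170
  γ=atan2(-0.2480,0.1628)=-0.9899;  ψ=arccos(0.0573)=1.5135;  θ3=γ+ψ≈0.5236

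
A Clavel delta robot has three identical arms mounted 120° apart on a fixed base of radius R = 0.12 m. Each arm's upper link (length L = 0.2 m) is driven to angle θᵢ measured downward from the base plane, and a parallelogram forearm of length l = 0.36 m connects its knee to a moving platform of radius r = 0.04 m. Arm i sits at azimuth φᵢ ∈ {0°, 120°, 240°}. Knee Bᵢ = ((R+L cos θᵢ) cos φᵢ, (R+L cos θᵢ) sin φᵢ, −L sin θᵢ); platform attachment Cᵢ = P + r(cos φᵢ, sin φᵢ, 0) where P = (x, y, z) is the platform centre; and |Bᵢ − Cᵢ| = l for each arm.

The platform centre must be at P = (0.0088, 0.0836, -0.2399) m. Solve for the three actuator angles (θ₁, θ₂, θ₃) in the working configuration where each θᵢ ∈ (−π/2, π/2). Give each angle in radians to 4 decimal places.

θ₁ = 0.0875, θ₂ = -0.2617, θ₃ = 0.5240

φ1=0.0° → target in arm frame (0.0088, 0.0836)
  e−x'=0.0712;  (l²−L²−(e−x')²−y'²−z²)/2L = 0.0500
  √(A²+B²)=0.2502;  θ1 = -1.2823+1.3697 ≈ 0.0875
rotate P by −φ2: (0.0680, -0.0494, -0.2399)
  A cos θ + B sin θ = C:  0.0120·cos θ + -0.2399·sin θ = 0.0737
  γ=atan2(-0.2399,0.0120)=-1.5208;  ψ=arccos(0.3066)=1.2591;  θ2=γ+ψ≈-0.2617
arm 3 (φ=240.0°): x'=-0.0768, y'=-0.0342
  A cos θ + B sin θ = C:  0.1568·cos θ + -0.2399·sin θ = 0.0157
  γ=atan2(-0.2399,0.1568)=-0.9919;  ψ=arccos(0.0549)=1.5159;  θ3=γ+ψ≈0.5240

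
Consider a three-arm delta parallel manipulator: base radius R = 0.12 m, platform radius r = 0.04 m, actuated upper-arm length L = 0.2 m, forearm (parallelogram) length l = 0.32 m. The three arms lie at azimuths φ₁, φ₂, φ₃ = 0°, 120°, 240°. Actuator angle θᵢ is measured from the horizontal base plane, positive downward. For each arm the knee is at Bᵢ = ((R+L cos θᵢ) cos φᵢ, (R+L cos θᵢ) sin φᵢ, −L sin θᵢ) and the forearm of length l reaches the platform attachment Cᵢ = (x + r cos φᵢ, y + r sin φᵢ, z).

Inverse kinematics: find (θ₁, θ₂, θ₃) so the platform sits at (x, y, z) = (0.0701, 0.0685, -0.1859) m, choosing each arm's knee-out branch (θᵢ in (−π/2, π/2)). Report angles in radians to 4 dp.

θ₁ = -0.2615, θ₂ = 0.0874, θ₃ = 0.7854

rotate P by −φ1: (0.0701, 0.0685, -0.1859)
  A cos θ + B sin θ = C:  0.0099·cos θ + -0.1859·sin θ = 0.0576
  √(A²+B²)=0.1862;  θ1 = -1.5176+1.2561 ≈ -0.2615
arm 2 (φ=120.0°): x'=0.0243, y'=-0.0950
  A cos θ + B sin θ = C:  0.0557·cos θ + -0.1859·sin θ = 0.0393
  γ=atan2(-0.1859,0.0557)=-1.2796;  ψ=arccos(0.2025)=1.3669;  θ2=γ+ψ≈0.0874
arm 3 (φ=240.0°): x'=-0.0944, y'=0.0265
  e−x'=0.1744;  (l²−L²−(e−x')²−y'²−z²)/2L = -0.0082
  γ=atan2(-0.1859,0.1744)=-0.8174;  ψ=arccos(-0.0320)=1.6028;  θ3=γ+ψ≈0.7854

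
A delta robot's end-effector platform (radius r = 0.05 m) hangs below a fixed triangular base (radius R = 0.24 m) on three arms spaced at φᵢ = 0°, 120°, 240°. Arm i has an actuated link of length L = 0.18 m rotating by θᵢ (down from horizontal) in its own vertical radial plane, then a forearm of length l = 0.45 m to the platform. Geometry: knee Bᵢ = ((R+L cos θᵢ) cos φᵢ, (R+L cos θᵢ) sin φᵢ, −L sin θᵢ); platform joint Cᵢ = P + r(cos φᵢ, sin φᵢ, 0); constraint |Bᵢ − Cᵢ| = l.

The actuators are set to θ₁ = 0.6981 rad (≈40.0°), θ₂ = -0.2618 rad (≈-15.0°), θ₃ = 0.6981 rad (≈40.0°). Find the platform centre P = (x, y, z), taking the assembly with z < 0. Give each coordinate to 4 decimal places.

S1 = (0.3279·cos0.0°, 0.3279·sin0.0°, -0.1157) = (0.3279, 0.0000, -0.1157)
S2 = (0.3639·cos120.0°, 0.3639·sin120.0°, 0.0466) = (-0.1819, 0.3151, 0.0466)
φ3=240.0°: virtual centre (-0.1639, -0.2840, -0.1157), radius l
eliminate P² terms by subtracting sphere 1 from 2 and 3
[-1.0196 0.6302 0.3246]·P = 0.0137;  [-0.9837 -0.5679 0.0000]·P = 0.0000
Cramer: x(z) = -0.0065+0.1537z;  y(z) = 0.0112-0.2663z
quadratic in z: (1.0945)z²+(0.1226)z+(-0.0772)=0, √Δ=0.5941 → z ∈ {-0.3274, 0.2154}; z = -0.3274 (taking z<0)
x = -0.0568, y = 0.0984

(-0.0568, 0.0984, -0.3274)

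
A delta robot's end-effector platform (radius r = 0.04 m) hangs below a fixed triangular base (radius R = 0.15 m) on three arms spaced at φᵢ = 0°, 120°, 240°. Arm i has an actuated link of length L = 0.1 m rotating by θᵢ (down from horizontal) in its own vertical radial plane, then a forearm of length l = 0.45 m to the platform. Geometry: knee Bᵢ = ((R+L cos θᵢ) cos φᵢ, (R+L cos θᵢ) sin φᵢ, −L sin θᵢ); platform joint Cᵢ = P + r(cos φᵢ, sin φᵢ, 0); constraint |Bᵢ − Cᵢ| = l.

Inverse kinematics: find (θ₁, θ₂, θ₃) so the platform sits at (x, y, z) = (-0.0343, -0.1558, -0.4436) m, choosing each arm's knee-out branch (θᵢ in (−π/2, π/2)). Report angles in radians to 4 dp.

rotate P by −φ1: (-0.0343, -0.1558, -0.4436)
  e−x'=0.1443;  (l²−L²−(e−x')²−y'²−z²)/2L = -0.2469
  θ1 = atan2(B,A) + arccos(C/0.4665) = 0.8722
φ2=120.0° → target in arm frame (-0.1178, 0.1076)
  A=0.2278, B=-0.4436, C=(l²−L²−A²−y'²−z²)/(2L)=-0.3387
  γ=atan2(-0.4436,0.2278)=-1.0964;  ψ=arccos(-0.6792)=2.3175;  θ2=γ+ψ≈1.2211
φ3=240.0° → target in arm frame (0.1521, 0.0482)
  e−x'=-0.0421;  (l²−L²−(e−x')²−y'²−z²)/2L = -0.0419
  √(A²+B²)=0.4456;  θ3 = -1.6654+1.6649 ≈ -0.0005

θ₁ = 0.8722, θ₂ = 1.2211, θ₃ = -0.0005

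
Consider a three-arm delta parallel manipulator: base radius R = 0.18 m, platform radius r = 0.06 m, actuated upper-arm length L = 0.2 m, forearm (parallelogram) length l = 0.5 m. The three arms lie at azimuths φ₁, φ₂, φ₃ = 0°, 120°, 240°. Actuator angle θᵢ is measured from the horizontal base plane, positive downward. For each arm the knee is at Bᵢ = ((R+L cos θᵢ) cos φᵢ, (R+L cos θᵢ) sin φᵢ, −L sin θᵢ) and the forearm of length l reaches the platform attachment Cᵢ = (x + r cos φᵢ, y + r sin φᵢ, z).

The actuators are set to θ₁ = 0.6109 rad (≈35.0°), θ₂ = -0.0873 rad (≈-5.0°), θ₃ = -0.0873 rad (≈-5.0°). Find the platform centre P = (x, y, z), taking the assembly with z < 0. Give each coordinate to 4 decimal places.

(-0.1282, 0.0000, -0.3980)

arm 1 at φ=0.0°: ρ1 = 0.2838;  O1 = (0.2838, 0.0000, -0.1147)
φ2=120.0°: virtual centre (-0.1596, 0.2765, 0.0174), radius l
φ3=240.0°: virtual centre (-0.1596, -0.2765, 0.0174), radius l
subtract pairs → two planes through P
[-0.8869 0.5529 0.2643]·P = 0.0085;  [-0.8869 -0.5529 0.2643]·P = 0.0085
det = 0.9808;  x = -0.0096+0.2980z,  y = 0.0000+0.0000z
quadratic in z: (1.0888)z²+(0.0546)z+(-0.1508)=0, √Δ=0.8121 → z ∈ {-0.3980, 0.3479}; z = -0.3980 (taking z<0)
x = -0.1282, y = 0.0000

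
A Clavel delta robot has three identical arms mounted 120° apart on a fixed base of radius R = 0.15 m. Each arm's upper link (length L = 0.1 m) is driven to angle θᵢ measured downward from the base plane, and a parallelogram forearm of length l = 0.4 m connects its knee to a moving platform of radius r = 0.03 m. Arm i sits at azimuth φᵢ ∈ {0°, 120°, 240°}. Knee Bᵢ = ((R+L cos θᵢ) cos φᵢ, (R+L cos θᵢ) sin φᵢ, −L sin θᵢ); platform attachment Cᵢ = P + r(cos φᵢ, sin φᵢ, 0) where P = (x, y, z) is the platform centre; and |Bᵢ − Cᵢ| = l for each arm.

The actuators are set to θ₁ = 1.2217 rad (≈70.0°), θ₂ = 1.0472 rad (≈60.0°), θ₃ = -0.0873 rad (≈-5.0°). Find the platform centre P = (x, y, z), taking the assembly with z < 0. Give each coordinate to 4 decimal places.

arm 1 at φ=0.0°: e+L cos θ1 = 0.1542;  O1 = (0.1542, 0.0000, -0.0940)
arm 2 at φ=120.0°: e+L cos θ2 = 0.1700;  O2 = (-0.0850, 0.1472, -0.0866)
arm 3 at φ=240.0°: e+L cos θ3 = 0.2196;  O3 = (-0.1098, -0.1902, 0.0087)
|O₂|²−|O₁|² = 0.0038;  |O₃|²−|O₁|² = 0.0157
linear system: -0.4784x+0.2944y = 0.0038−0.0147z; -0.5280x+-0.3804y = 0.0157−0.2054z
Cramer: x(z) = -0.0180+0.1958z;  y(z) = -0.0163+0.2681z
into |P−O₁|² = l²: 1.1102z² + 0.1118z + -0.1213 = 0;  Δ = 0.5510;  z = -0.3846 or 0.2840 → z<0 root = -0.3846
x = -0.0933, y = -0.1194

(-0.0933, -0.1194, -0.3846)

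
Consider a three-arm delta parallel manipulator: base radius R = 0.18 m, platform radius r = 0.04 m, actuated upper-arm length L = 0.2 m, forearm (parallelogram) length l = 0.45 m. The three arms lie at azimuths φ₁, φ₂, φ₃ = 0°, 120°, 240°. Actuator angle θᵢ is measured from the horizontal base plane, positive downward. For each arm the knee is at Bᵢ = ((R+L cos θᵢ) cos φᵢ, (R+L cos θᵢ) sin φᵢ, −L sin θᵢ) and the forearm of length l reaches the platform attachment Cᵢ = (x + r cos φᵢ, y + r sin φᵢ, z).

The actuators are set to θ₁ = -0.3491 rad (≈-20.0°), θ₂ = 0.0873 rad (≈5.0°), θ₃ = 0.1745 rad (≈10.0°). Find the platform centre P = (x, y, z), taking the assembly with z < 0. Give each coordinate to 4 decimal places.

(0.0517, 0.0091, -0.2867)

O1 = (0.3279·cos0.0°, 0.3279·sin0.0°, 0.0684) = (0.3279, 0.0000, 0.0684)
O2 = (0.3392·cos120.0°, 0.3392·sin120.0°, -0.0174) = (-0.1696, 0.2938, -0.0174)
arm 3 at φ=240.0°: e+L cos θ3 = 0.3370;  O3 = (-0.1685, -0.2918, -0.0347)
subtract pairs → two planes through P
plane₁₂: -0.9951x+0.5876y+-0.1717z = 0.0032
Cramer: x(z) = -0.0029-0.1902z;  y(z) = 0.0005-0.0299z
sphere 1 gives Az²+Bz+C=0 with A=1.0371, B=-0.0110, C=-0.0884;  B²−4AC=0.3668;  roots -0.2867, 0.2973;  negative root z = -0.2867
x = 0.0517, y = 0.0091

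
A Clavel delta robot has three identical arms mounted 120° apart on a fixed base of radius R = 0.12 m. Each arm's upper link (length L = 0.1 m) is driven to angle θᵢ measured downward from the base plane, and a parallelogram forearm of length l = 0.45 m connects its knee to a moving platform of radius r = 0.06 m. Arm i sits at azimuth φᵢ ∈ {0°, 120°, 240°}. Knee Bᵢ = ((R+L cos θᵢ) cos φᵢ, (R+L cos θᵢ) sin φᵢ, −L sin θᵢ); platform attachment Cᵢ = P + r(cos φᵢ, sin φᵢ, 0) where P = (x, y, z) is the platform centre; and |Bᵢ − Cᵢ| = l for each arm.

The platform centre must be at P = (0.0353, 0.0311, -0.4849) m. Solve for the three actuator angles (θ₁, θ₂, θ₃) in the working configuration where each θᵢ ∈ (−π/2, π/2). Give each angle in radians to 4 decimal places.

arm 1 (φ=0.0°): x'=0.0353, y'=0.0311
  A cos θ + B sin θ = C:  0.0247·cos θ + -0.4849·sin θ = -0.2210
  γ=atan2(-0.4849,0.0247)=-1.5199;  ψ=arccos(-0.4552)=2.0434;  θ1=γ+ψ≈0.5235
arm 2 (φ=120.0°): x'=0.0093, y'=-0.0461
  A=0.0507, B=-0.4849, C=(l²−L²−A²−y'²−z²)/(2L)=-0.2366
  √(A²+B²)=0.4875;  θ2 = -1.4666+2.0776 ≈ 0.6110
φ3=240.0° → target in arm frame (-0.0446, 0.0150)
  A=0.1046, B=-0.4849, C=(l²−L²−A²−y'²−z²)/(2L)=-0.2690
  θ3 = atan2(B,A) + arccos(C/0.4961) = 0.7855

θ₁ = 0.5235, θ₂ = 0.6110, θ₃ = 0.7855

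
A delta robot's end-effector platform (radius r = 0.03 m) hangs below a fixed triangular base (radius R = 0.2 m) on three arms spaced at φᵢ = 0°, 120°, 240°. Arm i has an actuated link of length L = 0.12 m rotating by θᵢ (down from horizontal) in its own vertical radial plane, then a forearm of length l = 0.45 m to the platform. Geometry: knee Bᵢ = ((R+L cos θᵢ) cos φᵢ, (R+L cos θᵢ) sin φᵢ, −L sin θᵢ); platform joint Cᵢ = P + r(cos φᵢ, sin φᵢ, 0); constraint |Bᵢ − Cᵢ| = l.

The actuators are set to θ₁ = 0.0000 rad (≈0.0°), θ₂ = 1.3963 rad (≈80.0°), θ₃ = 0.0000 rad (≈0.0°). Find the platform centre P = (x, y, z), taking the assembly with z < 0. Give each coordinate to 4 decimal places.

φ1=0.0°: virtual centre (0.2900, 0.0000, 0.0000), radius l
φ2=120.0°: virtual centre (-0.0954, 0.1653, -0.1182), radius l
O3 = (0.2900·cos240.0°, 0.2900·sin240.0°, 0.0000) = (-0.1450, -0.2511, 0.0000)
eliminate P² terms by subtracting sphere 1 from 2 and 3
linear system: -0.7708x+0.3305y = -0.0337−-0.2364z; -0.8700x+-0.5023y = 0.0000−0.0000z
Cramer: x(z) = 0.0251-0.1759z;  y(z) = -0.0435+0.3047z
into |P−O₁|² = l²: 1.1238z² + 0.0667z + -0.1304 = 0;  Δ = 0.5908;  z = -0.3717 or 0.3123 → z<0 root = -0.3717
x = 0.0905, y = -0.1567

(0.0905, -0.1567, -0.3717)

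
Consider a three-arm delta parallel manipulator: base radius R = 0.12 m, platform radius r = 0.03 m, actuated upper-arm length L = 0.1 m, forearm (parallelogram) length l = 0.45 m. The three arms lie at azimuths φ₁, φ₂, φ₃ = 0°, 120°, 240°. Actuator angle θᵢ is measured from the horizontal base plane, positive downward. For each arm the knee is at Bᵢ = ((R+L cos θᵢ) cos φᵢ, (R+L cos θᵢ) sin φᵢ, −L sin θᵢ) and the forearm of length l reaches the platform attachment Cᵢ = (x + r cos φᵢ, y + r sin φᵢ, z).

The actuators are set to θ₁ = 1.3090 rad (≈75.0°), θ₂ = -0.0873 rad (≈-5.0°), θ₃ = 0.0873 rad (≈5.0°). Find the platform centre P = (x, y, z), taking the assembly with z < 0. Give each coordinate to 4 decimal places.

(-0.2152, 0.0213, -0.4006)

arm 1 at φ=0.0°: ρ1 = 0.1159;  O1 = (0.1159, 0.0000, -0.0966)
O2 = (0.1896·cos120.0°, 0.1896·sin120.0°, 0.0087) = (-0.0948, 0.1642, 0.0087)
φ3=240.0°: virtual centre (-0.0948, -0.1642, -0.0087), radius l
|O₂|²−|O₁|² = 0.0133;  |O₃|²−|O₁|² = 0.0133
plane₁₂: -0.4214x+0.3284y+0.2106z = 0.0133
Cramer: x(z) = -0.0315+0.4585z;  y(z) = 0.0000-0.0531z
quadratic in z: (1.2130)z²+(0.0581)z+(-0.1714)=0, √Δ=0.9139 → z ∈ {-0.4006, 0.3528}; z = -0.4006 (taking z<0)
x = -0.2152, y = 0.0213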